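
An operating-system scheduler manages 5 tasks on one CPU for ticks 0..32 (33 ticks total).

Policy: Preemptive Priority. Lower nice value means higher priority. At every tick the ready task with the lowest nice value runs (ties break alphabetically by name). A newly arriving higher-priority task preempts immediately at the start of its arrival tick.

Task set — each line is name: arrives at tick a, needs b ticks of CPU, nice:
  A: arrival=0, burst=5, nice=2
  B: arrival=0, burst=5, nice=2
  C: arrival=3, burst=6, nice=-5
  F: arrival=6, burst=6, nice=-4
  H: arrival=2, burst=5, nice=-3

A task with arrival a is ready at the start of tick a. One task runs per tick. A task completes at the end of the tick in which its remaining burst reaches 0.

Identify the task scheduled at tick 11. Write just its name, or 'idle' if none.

t=0: ready={A,B} → run A
t=1: ready={A,B} → run A
t=2: ready={A,B,H} → run H
t=3: ready={A,B,C,H} → run C
t=4: ready={A,B,C,H} → run C
t=5: ready={A,B,C,H} → run C
t=6: ready={A,B,C,F,H} → run C
t=7: ready={A,B,C,F,H} → run C
t=8: ready={A,B,C,F,H} → run C
t=9: ready={A,B,F,H} → run F
t=10: ready={A,B,F,H} → run F
t=11: ready={A,B,F,H} → run F
t=12: ready={A,B,F,H} → run F
t=13: ready={A,B,F,H} → run F
t=14: ready={A,B,F,H} → run F
t=15: ready={A,B,H} → run H
t=16: ready={A,B,H} → run H
t=17: ready={A,B,H} → run H
t=18: ready={A,B,H} → run H
t=19: ready={A,B} → run A
t=20: ready={A,B} → run A
t=21: ready={A,B} → run A
t=22: ready={B} → run B
t=23: ready={B} → run B
t=24: ready={B} → run B
t=25: ready={B} → run B
t=26: ready={B} → run B
t=27: (idle)
t=28: (idle)
t=29: (idle)
t=30: (idle)
t=31: (idle)
t=32: (idle)

running at tick 11 = F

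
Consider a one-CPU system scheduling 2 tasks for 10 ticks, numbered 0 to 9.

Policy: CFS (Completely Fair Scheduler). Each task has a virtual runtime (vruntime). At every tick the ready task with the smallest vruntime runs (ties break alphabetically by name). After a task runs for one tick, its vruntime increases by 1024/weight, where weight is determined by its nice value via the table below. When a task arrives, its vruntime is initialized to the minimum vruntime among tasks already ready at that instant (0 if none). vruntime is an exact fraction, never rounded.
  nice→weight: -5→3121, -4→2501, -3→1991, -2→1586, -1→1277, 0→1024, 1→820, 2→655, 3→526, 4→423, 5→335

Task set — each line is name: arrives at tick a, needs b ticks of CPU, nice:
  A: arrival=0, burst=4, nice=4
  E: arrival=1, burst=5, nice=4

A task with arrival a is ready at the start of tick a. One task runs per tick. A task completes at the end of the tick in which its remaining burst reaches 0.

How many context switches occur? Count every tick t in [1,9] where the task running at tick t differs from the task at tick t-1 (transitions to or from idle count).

t=0: vr[A=0] → run A
t=1: vr[A=1024/423 E=1024/423] → run A
t=2: vr[A=2048/423 E=1024/423] → run E
t=3: vr[A=2048/423 E=2048/423] → run A
t=4: vr[A=1024/141 E=2048/423] → run E
t=5: vr[A=1024/141 E=1024/141] → run A
t=6: vr[E=1024/141] → run E
t=7: vr[E=4096/423] → run E
t=8: vr[E=5120/423] → run E
t=9: (idle)

context switches = 6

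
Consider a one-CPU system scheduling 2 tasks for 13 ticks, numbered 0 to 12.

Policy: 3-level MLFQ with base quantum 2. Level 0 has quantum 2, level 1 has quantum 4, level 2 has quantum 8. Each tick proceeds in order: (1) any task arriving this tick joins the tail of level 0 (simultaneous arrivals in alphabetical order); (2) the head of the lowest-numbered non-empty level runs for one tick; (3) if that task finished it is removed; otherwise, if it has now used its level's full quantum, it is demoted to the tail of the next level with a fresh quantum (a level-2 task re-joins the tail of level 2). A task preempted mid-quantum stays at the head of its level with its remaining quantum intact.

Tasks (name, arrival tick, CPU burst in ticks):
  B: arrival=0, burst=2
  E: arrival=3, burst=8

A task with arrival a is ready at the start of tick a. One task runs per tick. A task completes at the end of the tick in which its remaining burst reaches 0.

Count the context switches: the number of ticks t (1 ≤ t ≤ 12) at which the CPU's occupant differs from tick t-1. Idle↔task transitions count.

context switches = 3

t=0: L0/L1/L2 = B/-/- → run B
t=1: L0/L1/L2 = B/-/- → run B
t=2: (idle)
t=3: L0/L1/L2 = E/-/- → run E
t=4: L0/L1/L2 = E/-/- → run E
t=5: L0/L1/L2 = -/E/- → run E
t=6: L0/L1/L2 = -/E/- → run E
t=7: L0/L1/L2 = -/E/- → run E
t=8: L0/L1/L2 = -/E/- → run E
t=9: L0/L1/L2 = -/-/E → run E
t=10: L0/L1/L2 = -/-/E → run E
t=11: (idle)
t=12: (idle)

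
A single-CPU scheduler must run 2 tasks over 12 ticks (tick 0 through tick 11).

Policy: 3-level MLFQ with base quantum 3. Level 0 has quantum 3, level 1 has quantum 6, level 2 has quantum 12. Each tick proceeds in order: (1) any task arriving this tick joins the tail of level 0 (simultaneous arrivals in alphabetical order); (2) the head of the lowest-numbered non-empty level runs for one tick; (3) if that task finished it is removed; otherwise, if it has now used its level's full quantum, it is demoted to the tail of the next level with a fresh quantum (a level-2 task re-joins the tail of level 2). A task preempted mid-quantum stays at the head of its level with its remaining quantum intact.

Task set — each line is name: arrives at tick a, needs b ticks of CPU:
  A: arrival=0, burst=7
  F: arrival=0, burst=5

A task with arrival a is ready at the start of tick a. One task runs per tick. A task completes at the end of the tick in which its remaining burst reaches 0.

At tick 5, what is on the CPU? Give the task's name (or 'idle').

t=0: L0/L1/L2 = AF/-/- → run A
t=1: L0/L1/L2 = AF/-/- → run A
t=2: L0/L1/L2 = AF/-/- → run A
t=3: L0/L1/L2 = F/A/- → run F
t=4: L0/L1/L2 = F/A/- → run F
t=5: L0/L1/L2 = F/A/- → run F
t=6: L0/L1/L2 = -/AF/- → run A
t=7: L0/L1/L2 = -/AF/- → run A
t=8: L0/L1/L2 = -/AF/- → run A
t=9: L0/L1/L2 = -/AF/- → run A
t=10: L0/L1/L2 = -/F/- → run F
t=11: L0/L1/L2 = -/F/- → run F

running at tick 5 = F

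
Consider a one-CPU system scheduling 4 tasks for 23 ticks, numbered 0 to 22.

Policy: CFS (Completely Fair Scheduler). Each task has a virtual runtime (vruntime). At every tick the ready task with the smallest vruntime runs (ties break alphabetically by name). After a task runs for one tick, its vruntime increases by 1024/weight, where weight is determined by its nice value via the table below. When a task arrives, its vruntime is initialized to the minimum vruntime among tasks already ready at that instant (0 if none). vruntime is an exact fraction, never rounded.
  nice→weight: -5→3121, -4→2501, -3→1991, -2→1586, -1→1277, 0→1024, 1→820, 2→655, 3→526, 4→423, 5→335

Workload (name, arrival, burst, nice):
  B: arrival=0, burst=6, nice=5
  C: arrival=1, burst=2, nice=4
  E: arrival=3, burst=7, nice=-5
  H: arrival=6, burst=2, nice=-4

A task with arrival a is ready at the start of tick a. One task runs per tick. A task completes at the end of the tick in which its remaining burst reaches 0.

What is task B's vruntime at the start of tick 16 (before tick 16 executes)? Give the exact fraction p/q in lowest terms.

vruntime(B, start of tick 16) = 1024/67

t=0: vr[B=0] → run B
t=1: vr[B=1024/335 C=1024/335] → run B
t=2: vr[B=2048/335 C=1024/335] → run C
t=3: vr[B=2048/335 C=776192/141705 E=776192/141705] → run C
t=4: vr[B=2048/335 E=776192/141705] → run E
t=5: vr[B=2048/335 E=2567601152/442261305] → run E
t=6: vr[B=2048/335 E=2712707072/442261305 H=2048/335] → run B
t=7: vr[B=3072/335 E=2712707072/442261305 H=2048/335] → run H
t=8: vr[B=3072/335 E=2712707072/442261305 H=5465088/837835] → run E
t=9: vr[B=3072/335 E=2857812992/442261305 H=5465088/837835] → run E
t=10: vr[B=3072/335 E=3002918912/442261305 H=5465088/837835] → run H
t=11: vr[B=3072/335 E=3002918912/442261305] → run E
t=12: vr[B=3072/335 E=3148024832/442261305] → run E
t=13: vr[B=3072/335 E=3293130752/442261305] → run E
t=14: vr[B=3072/335] → run B
t=15: vr[B=4096/335] → run B
t=16: vr[B=1024/67] → run B
t=17: (idle)
t=18: (idle)
t=19: (idle)
t=20: (idle)
t=21: (idle)
t=22: (idle)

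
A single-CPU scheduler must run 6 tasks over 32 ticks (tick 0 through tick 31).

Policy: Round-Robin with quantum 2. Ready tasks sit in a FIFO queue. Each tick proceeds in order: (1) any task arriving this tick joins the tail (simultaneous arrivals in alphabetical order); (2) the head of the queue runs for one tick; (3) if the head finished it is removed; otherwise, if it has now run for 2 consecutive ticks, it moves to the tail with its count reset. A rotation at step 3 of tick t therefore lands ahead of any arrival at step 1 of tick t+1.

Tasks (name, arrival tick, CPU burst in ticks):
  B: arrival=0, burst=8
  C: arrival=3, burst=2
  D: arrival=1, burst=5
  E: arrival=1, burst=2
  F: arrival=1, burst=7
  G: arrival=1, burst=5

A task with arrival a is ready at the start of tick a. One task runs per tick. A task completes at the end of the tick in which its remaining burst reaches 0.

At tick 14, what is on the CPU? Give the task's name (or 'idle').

t=0: queue=[B] q_used=0 → run B
t=1: queue=[B,D,E,F,G] q_used=1 → run B
t=2: queue=[D,E,F,G,B] q_used=0 → run D
t=3: queue=[D,E,F,G,B,C] q_used=1 → run D
t=4: queue=[E,F,G,B,C,D] q_used=0 → run E
t=5: queue=[E,F,G,B,C,D] q_used=1 → run E
t=6: queue=[F,G,B,C,D] q_used=0 → run F
t=7: queue=[F,G,B,C,D] q_used=1 → run F
t=8: queue=[G,B,C,D,F] q_used=0 → run G
t=9: queue=[G,B,C,D,F] q_used=1 → run G
t=10: queue=[B,C,D,F,G] q_used=0 → run B
t=11: queue=[B,C,D,F,G] q_used=1 → run B
t=12: queue=[C,D,F,G,B] q_used=0 → run C
t=13: queue=[C,D,F,G,B] q_used=1 → run C
t=14: queue=[D,F,G,B] q_used=0 → run D
t=15: queue=[D,F,G,B] q_used=1 → run D
t=16: queue=[F,G,B,D] q_used=0 → run F
t=17: queue=[F,G,B,D] q_used=1 → run F
t=18: queue=[G,B,D,F] q_used=0 → run G
t=19: queue=[G,B,D,F] q_used=1 → run G
t=20: queue=[B,D,F,G] q_used=0 → run B
t=21: queue=[B,D,F,G] q_used=1 → run B
t=22: queue=[D,F,G,B] q_used=0 → run D
t=23: queue=[F,G,B] q_used=0 → run F
t=24: queue=[F,G,B] q_used=1 → run F
t=25: queue=[G,B,F] q_used=0 → run G
t=26: queue=[B,F] q_used=0 → run B
t=27: queue=[B,F] q_used=1 → run B
t=28: queue=[F] q_used=0 → run F
t=29: (idle)
t=30: (idle)
t=31: (idle)

running at tick 14 = D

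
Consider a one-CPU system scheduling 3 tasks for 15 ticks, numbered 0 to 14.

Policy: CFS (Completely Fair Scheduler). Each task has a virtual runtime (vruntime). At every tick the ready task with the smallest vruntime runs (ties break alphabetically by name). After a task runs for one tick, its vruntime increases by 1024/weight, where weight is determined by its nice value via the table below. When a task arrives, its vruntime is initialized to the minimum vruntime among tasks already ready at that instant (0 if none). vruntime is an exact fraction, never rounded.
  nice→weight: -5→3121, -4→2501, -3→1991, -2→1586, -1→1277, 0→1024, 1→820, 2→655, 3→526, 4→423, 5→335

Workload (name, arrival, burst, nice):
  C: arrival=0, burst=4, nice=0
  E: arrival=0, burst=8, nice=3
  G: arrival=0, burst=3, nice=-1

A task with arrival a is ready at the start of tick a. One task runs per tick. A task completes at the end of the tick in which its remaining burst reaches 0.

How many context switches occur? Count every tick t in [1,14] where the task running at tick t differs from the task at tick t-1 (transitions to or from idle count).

context switches = 7

t=0: vr[C=0 E=0 G=0] → run C
t=1: vr[C=1 E=0 G=0] → run E
t=2: vr[C=1 E=512/263 G=0] → run G
t=3: vr[C=1 E=512/263 G=1024/1277] → run G
t=4: vr[C=1 E=512/263 G=2048/1277] → run C
t=5: vr[C=2 E=512/263 G=2048/1277] → run G
t=6: vr[C=2 E=512/263] → run E
t=7: vr[C=2 E=1024/263] → run C
t=8: vr[C=3 E=1024/263] → run C
t=9: vr[E=1024/263] → run E
t=10: vr[E=1536/263] → run E
t=11: vr[E=2048/263] → run E
t=12: vr[E=2560/263] → run E
t=13: vr[E=3072/263] → run E
t=14: vr[E=3584/263] → run E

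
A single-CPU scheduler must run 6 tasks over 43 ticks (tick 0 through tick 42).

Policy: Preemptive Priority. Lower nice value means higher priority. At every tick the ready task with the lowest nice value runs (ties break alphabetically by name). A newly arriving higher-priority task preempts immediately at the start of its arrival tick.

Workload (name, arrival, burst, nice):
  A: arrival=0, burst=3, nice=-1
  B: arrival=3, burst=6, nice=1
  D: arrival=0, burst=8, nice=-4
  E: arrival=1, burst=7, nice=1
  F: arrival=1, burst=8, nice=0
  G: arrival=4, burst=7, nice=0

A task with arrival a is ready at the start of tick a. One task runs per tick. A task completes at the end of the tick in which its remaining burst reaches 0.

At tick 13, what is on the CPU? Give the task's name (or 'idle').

running at tick 13 = F

t=0: ready={A,D} → run D
t=1: ready={A,D,E,F} → run D
t=2: ready={A,D,E,F} → run D
t=3: ready={A,B,D,E,F} → run D
t=4: ready={A,B,D,E,F,G} → run D
t=5: ready={A,B,D,E,F,G} → run D
t=6: ready={A,B,D,E,F,G} → run D
t=7: ready={A,B,D,E,F,G} → run D
t=8: ready={A,B,E,F,G} → run A
t=9: ready={A,B,E,F,G} → run A
t=10: ready={A,B,E,F,G} → run A
t=11: ready={B,E,F,G} → run F
t=12: ready={B,E,F,G} → run F
t=13: ready={B,E,F,G} → run F
t=14: ready={B,E,F,G} → run F
t=15: ready={B,E,F,G} → run F
t=16: ready={B,E,F,G} → run F
t=17: ready={B,E,F,G} → run F
t=18: ready={B,E,F,G} → run F
t=19: ready={B,E,G} → run G
t=20: ready={B,E,G} → run G
t=21: ready={B,E,G} → run G
t=22: ready={B,E,G} → run G
t=23: ready={B,E,G} → run G
t=24: ready={B,E,G} → run G
t=25: ready={B,E,G} → run G
t=26: ready={B,E} → run B
t=27: ready={B,E} → run B
t=28: ready={B,E} → run B
t=29: ready={B,E} → run B
t=30: ready={B,E} → run B
t=31: ready={B,E} → run B
t=32: ready={E} → run E
t=33: ready={E} → run E
t=34: ready={E} → run E
t=35: ready={E} → run E
t=36: ready={E} → run E
t=37: ready={E} → run E
t=38: ready={E} → run E
t=39: (idle)
t=40: (idle)
t=41: (idle)
t=42: (idle)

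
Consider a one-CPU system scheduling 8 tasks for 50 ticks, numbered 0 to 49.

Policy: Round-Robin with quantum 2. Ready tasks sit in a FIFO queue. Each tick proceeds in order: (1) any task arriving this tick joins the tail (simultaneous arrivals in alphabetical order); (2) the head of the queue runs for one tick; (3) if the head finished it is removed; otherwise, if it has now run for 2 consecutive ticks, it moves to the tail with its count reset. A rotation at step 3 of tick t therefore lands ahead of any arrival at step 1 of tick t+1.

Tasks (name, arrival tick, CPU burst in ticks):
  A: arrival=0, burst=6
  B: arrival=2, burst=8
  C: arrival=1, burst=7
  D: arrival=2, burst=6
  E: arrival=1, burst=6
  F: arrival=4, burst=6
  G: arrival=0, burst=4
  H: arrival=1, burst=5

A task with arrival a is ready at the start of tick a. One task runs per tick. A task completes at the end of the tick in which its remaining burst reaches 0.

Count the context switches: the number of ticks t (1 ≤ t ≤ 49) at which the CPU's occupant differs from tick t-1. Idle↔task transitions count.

context switches = 25

t=0: queue=[A,G] q_used=0 → run A
t=1: queue=[A,G,C,E,H] q_used=1 → run A
t=2: queue=[G,C,E,H,A,B,D] q_used=0 → run G
t=3: queue=[G,C,E,H,A,B,D] q_used=1 → run G
t=4: queue=[C,E,H,A,B,D,G,F] q_used=0 → run C
t=5: queue=[C,E,H,A,B,D,G,F] q_used=1 → run C
t=6: queue=[E,H,A,B,D,G,F,C] q_used=0 → run E
t=7: queue=[E,H,A,B,D,G,F,C] q_used=1 → run E
t=8: queue=[H,A,B,D,G,F,C,E] q_used=0 → run H
t=9: queue=[H,A,B,D,G,F,C,E] q_used=1 → run H
t=10: queue=[A,B,D,G,F,C,E,H] q_used=0 → run A
t=11: queue=[A,B,D,G,F,C,E,H] q_used=1 → run A
t=12: queue=[B,D,G,F,C,E,H,A] q_used=0 → run B
t=13: queue=[B,D,G,F,C,E,H,A] q_used=1 → run B
t=14: queue=[D,G,F,C,E,H,A,B] q_used=0 → run D
t=15: queue=[D,G,F,C,E,H,A,B] q_used=1 → run D
t=16: queue=[G,F,C,E,H,A,B,D] q_used=0 → run G
t=17: queue=[G,F,C,E,H,A,B,D] q_used=1 → run G
t=18: queue=[F,C,E,H,A,B,D] q_used=0 → run F
t=19: queue=[F,C,E,H,A,B,D] q_used=1 → run F
t=20: queue=[C,E,H,A,B,D,F] q_used=0 → run C
t=21: queue=[C,E,H,A,B,D,F] q_used=1 → run C
t=22: queue=[E,H,A,B,D,F,C] q_used=0 → run E
t=23: queue=[E,H,A,B,D,F,C] q_used=1 → run E
t=24: queue=[H,A,B,D,F,C,E] q_used=0 → run H
t=25: queue=[H,A,B,D,F,C,E] q_used=1 → run H
t=26: queue=[A,B,D,F,C,E,H] q_used=0 → run A
t=27: queue=[A,B,D,F,C,E,H] q_used=1 → run A
t=28: queue=[B,D,F,C,E,H] q_used=0 → run B
t=29: queue=[B,D,F,C,E,H] q_used=1 → run B
t=30: queue=[D,F,C,E,H,B] q_used=0 → run D
t=31: queue=[D,F,C,E,H,B] q_used=1 → run D
t=32: queue=[F,C,E,H,B,D] q_used=0 → run F
t=33: queue=[F,C,E,H,B,D] q_used=1 → run F
t=34: queue=[C,E,H,B,D,F] q_used=0 → run C
t=35: queue=[C,E,H,B,D,F] q_used=1 → run C
t=36: queue=[E,H,B,D,F,C] q_used=0 → run E
t=37: queue=[E,H,B,D,F,C] q_used=1 → run E
t=38: queue=[H,B,D,F,C] q_used=0 → run H
t=39: queue=[B,D,F,C] q_used=0 → run B
t=40: queue=[B,D,F,C] q_used=1 → run B
t=41: queue=[D,F,C,B] q_used=0 → run D
t=42: queue=[D,F,C,B] q_used=1 → run D
t=43: queue=[F,C,B] q_used=0 → run F
t=44: queue=[F,C,B] q_used=1 → run F
t=45: queue=[C,B] q_used=0 → run C
t=46: queue=[B] q_used=0 → run B
t=47: queue=[B] q_used=1 → run B
t=48: (idle)
t=49: (idle)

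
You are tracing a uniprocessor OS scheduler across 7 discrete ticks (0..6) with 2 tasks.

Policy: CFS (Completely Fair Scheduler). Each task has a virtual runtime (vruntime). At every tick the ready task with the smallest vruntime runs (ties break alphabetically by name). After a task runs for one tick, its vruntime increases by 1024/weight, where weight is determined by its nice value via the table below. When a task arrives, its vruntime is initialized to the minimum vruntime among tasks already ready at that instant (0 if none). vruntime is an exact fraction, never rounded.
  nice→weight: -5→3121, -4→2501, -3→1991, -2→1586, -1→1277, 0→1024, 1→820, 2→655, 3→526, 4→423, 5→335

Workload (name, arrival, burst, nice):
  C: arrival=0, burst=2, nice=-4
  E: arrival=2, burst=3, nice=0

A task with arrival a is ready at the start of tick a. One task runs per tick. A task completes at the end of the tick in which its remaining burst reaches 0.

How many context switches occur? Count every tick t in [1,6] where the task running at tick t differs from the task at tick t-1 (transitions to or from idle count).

t=0: vr[C=0] → run C
t=1: vr[C=1024/2501] → run C
t=2: vr[E=0] → run E
t=3: vr[E=1] → run E
t=4: vr[E=2] → run E
t=5: (idle)
t=6: (idle)

context switches = 2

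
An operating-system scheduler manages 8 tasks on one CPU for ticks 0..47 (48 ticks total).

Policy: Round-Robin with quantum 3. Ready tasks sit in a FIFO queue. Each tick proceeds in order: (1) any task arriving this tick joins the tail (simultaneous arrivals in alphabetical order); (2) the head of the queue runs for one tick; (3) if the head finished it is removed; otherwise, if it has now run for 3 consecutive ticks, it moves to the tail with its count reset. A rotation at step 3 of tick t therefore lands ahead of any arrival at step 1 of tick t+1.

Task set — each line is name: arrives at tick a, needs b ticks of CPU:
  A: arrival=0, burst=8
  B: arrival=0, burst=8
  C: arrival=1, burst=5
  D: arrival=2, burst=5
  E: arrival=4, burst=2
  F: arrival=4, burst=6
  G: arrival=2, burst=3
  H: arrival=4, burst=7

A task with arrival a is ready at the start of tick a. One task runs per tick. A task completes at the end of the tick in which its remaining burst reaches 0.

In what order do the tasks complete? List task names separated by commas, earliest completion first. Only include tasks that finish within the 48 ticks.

completion order = G, E, C, D, A, F, B, H

t=0: queue=[A,B] q_used=0 → run A
t=1: queue=[A,B,C] q_used=1 → run A
t=2: queue=[A,B,C,D,G] q_used=2 → run A
t=3: queue=[B,C,D,G,A] q_used=0 → run B
t=4: queue=[B,C,D,G,A,E,F,H] q_used=1 → run B
t=5: queue=[B,C,D,G,A,E,F,H] q_used=2 → run B
t=6: queue=[C,D,G,A,E,F,H,B] q_used=0 → run C
t=7: queue=[C,D,G,A,E,F,H,B] q_used=1 → run C
t=8: queue=[C,D,G,A,E,F,H,B] q_used=2 → run C
t=9: queue=[D,G,A,E,F,H,B,C] q_used=0 → run D
t=10: queue=[D,G,A,E,F,H,B,C] q_used=1 → run D
t=11: queue=[D,G,A,E,F,H,B,C] q_used=2 → run D
t=12: queue=[G,A,E,F,H,B,C,D] q_used=0 → run G
t=13: queue=[G,A,E,F,H,B,C,D] q_used=1 → run G
t=14: queue=[G,A,E,F,H,B,C,D] q_used=2 → run G
t=15: queue=[A,E,F,H,B,C,D] q_used=0 → run A
t=16: queue=[A,E,F,H,B,C,D] q_used=1 → run A
t=17: queue=[A,E,F,H,B,C,D] q_used=2 → run A
t=18: queue=[E,F,H,B,C,D,A] q_used=0 → run E
t=19: queue=[E,F,H,B,C,D,A] q_used=1 → run E
t=20: queue=[F,H,B,C,D,A] q_used=0 → run F
t=21: queue=[F,H,B,C,D,A] q_used=1 → run F
t=22: queue=[F,H,B,C,D,A] q_used=2 → run F
t=23: queue=[H,B,C,D,A,F] q_used=0 → run H
t=24: queue=[H,B,C,D,A,F] q_used=1 → run H
t=25: queue=[H,B,C,D,A,F] q_used=2 → run H
t=26: queue=[B,C,D,A,F,H] q_used=0 → run B
t=27: queue=[B,C,D,A,F,H] q_used=1 → run B
t=28: queue=[B,C,D,A,F,H] q_used=2 → run B
t=29: queue=[C,D,A,F,H,B] q_used=0 → run C
t=30: queue=[C,D,A,F,H,B] q_used=1 → run C
t=31: queue=[D,A,F,H,B] q_used=0 → run D
t=32: queue=[D,A,F,H,B] q_used=1 → run D
t=33: queue=[A,F,H,B] q_used=0 → run A
t=34: queue=[A,F,H,B] q_used=1 → run A
t=35: queue=[F,H,B] q_used=0 → run F
t=36: queue=[F,H,B] q_used=1 → run F
t=37: queue=[F,H,B] q_used=2 → run F
t=38: queue=[H,B] q_used=0 → run H
t=39: queue=[H,B] q_used=1 → run H
t=40: queue=[H,B] q_used=2 → run H
t=41: queue=[B,H] q_used=0 → run B
t=42: queue=[B,H] q_used=1 → run B
t=43: queue=[H] q_used=0 → run H
t=44: (idle)
t=45: (idle)
t=46: (idle)
t=47: (idle)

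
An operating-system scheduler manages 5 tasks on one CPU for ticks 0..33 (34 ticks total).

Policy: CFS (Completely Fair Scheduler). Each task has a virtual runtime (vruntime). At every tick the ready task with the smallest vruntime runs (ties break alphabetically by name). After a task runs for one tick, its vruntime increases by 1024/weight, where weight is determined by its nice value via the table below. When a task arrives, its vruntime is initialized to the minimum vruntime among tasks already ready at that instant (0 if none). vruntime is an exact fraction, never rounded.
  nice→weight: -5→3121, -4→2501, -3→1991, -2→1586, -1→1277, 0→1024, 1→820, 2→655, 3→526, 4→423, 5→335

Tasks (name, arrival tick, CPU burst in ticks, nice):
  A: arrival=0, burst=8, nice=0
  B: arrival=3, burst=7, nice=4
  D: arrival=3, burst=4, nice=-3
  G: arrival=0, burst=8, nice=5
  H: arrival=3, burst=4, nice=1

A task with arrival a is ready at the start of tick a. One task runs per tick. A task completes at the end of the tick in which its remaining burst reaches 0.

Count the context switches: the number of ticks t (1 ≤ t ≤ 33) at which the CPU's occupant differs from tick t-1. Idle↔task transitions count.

t=0: vr[A=0 G=0] → run A
t=1: vr[A=1 G=0] → run G
t=2: vr[A=1 G=1024/335] → run A
t=3: vr[A=2 B=2 D=2 G=1024/335 H=2] → run A
t=4: vr[A=3 B=2 D=2 G=1024/335 H=2] → run B
t=5: vr[A=3 B=1870/423 D=2 G=1024/335 H=2] → run D
t=6: vr[A=3 B=1870/423 D=5006/1991 G=1024/335 H=2] → run H
t=7: vr[A=3 B=1870/423 D=5006/1991 G=1024/335 H=666/205] → run D
t=8: vr[A=3 B=1870/423 D=6030/1991 G=1024/335 H=666/205] → run A
t=9: vr[A=4 B=1870/423 D=6030/1991 G=1024/335 H=666/205] → run D
t=10: vr[A=4 B=1870/423 D=7054/1991 G=1024/335 H=666/205] → run G
t=11: vr[A=4 B=1870/423 D=7054/1991 G=2048/335 H=666/205] → run H
t=12: vr[A=4 B=1870/423 D=7054/1991 G=2048/335 H=922/205] → run D
t=13: vr[A=4 B=1870/423 G=2048/335 H=922/205] → run A
t=14: vr[A=5 B=1870/423 G=2048/335 H=922/205] → run B
t=15: vr[A=5 B=2894/423 G=2048/335 H=922/205] → run H
t=16: vr[A=5 B=2894/423 G=2048/335 H=1178/205] → run A
t=17: vr[A=6 B=2894/423 G=2048/335 H=1178/205] → run H
t=18: vr[A=6 B=2894/423 G=2048/335] → run A
t=19: vr[A=7 B=2894/423 G=2048/335] → run G
t=20: vr[A=7 B=2894/423 G=3072/335] → run B
t=21: vr[A=7 B=1306/141 G=3072/335] → run A
t=22: vr[B=1306/141 G=3072/335] → run G
t=23: vr[B=1306/141 G=4096/335] → run B
t=24: vr[B=4942/423 G=4096/335] → run B
t=25: vr[B=5966/423 G=4096/335] → run G
t=26: vr[B=5966/423 G=1024/67] → run B
t=27: vr[B=2330/141 G=1024/67] → run G
t=28: vr[B=2330/141 G=6144/335] → run B
t=29: vr[G=6144/335] → run G
t=30: vr[G=7168/335] → run G
t=31: (idle)
t=32: (idle)
t=33: (idle)

context switches = 28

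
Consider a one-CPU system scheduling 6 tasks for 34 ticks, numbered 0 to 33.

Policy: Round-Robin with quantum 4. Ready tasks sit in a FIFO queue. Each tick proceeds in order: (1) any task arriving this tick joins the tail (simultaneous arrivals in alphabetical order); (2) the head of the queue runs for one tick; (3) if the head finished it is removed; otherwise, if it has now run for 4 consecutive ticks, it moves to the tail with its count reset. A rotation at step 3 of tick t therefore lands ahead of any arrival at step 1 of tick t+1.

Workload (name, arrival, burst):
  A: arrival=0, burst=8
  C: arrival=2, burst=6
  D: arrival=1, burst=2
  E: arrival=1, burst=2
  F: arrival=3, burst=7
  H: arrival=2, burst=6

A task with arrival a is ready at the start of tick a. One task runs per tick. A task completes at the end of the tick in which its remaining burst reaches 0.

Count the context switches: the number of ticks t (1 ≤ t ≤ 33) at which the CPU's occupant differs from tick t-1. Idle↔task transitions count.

t=0: queue=[A] q_used=0 → run A
t=1: queue=[A,D,E] q_used=1 → run A
t=2: queue=[A,D,E,C,H] q_used=2 → run A
t=3: queue=[A,D,E,C,H,F] q_used=3 → run A
t=4: queue=[D,E,C,H,F,A] q_used=0 → run D
t=5: queue=[D,E,C,H,F,A] q_used=1 → run D
t=6: queue=[E,C,H,F,A] q_used=0 → run E
t=7: queue=[E,C,H,F,A] q_used=1 → run E
t=8: queue=[C,H,F,A] q_used=0 → run C
t=9: queue=[C,H,F,A] q_used=1 → run C
t=10: queue=[C,H,F,A] q_used=2 → run C
t=11: queue=[C,H,F,A] q_used=3 → run C
t=12: queue=[H,F,A,C] q_used=0 → run H
t=13: queue=[H,F,A,C] q_used=1 → run H
t=14: queue=[H,F,A,C] q_used=2 → run H
t=15: queue=[H,F,A,C] q_used=3 → run H
t=16: queue=[F,A,C,H] q_used=0 → run F
t=17: queue=[F,A,C,H] q_used=1 → run F
t=18: queue=[F,A,C,H] q_used=2 → run F
t=19: queue=[F,A,C,H] q_used=3 → run F
t=20: queue=[A,C,H,F] q_used=0 → run A
t=21: queue=[A,C,H,F] q_used=1 → run A
t=22: queue=[A,C,H,F] q_used=2 → run A
t=23: queue=[A,C,H,F] q_used=3 → run A
t=24: queue=[C,H,F] q_used=0 → run C
t=25: queue=[C,H,F] q_used=1 → run C
t=26: queue=[H,F] q_used=0 → run H
t=27: queue=[H,F] q_used=1 → run H
t=28: queue=[F] q_used=0 → run F
t=29: queue=[F] q_used=1 → run F
t=30: queue=[F] q_used=2 → run F
t=31: (idle)
t=32: (idle)
t=33: (idle)

context switches = 10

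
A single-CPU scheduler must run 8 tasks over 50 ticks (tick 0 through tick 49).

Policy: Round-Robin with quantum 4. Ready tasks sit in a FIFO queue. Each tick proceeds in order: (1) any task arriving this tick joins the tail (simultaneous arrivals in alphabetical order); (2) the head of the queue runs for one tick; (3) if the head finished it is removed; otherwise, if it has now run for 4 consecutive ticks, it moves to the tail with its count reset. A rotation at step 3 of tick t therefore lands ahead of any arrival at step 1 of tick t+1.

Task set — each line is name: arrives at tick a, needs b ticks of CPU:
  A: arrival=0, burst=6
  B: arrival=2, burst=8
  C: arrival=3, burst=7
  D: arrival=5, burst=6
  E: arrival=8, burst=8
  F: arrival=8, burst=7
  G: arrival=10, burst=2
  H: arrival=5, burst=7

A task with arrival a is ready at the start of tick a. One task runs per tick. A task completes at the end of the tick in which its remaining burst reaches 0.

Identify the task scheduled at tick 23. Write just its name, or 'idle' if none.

running at tick 23 = B

t=0: queue=[A] q_used=0 → run A
t=1: queue=[A] q_used=1 → run A
t=2: queue=[A,B] q_used=2 → run A
t=3: queue=[A,B,C] q_used=3 → run A
t=4: queue=[B,C,A] q_used=0 → run B
t=5: queue=[B,C,A,D,H] q_used=1 → run B
t=6: queue=[B,C,A,D,H] q_used=2 → run B
t=7: queue=[B,C,A,D,H] q_used=3 → run B
t=8: queue=[C,A,D,H,B,E,F] q_used=0 → run C
t=9: queue=[C,A,D,H,B,E,F] q_used=1 → run C
t=10: queue=[C,A,D,H,B,E,F,G] q_used=2 → run C
t=11: queue=[C,A,D,H,B,E,F,G] q_used=3 → run C
t=12: queue=[A,D,H,B,E,F,G,C] q_used=0 → run A
t=13: queue=[A,D,H,B,E,F,G,C] q_used=1 → run A
t=14: queue=[D,H,B,E,F,G,C] q_used=0 → run D
t=15: queue=[D,H,B,E,F,G,C] q_used=1 → run D
t=16: queue=[D,H,B,E,F,G,C] q_used=2 → run D
t=17: queue=[D,H,B,E,F,G,C] q_used=3 → run D
t=18: queue=[H,B,E,F,G,C,D] q_used=0 → run H
t=19: queue=[H,B,E,F,G,C,D] q_used=1 → run H
t=20: queue=[H,B,E,F,G,C,D] q_used=2 → run H
t=21: queue=[H,B,E,F,G,C,D] q_used=3 → run H
t=22: queue=[B,E,F,G,C,D,H] q_used=0 → run B
t=23: queue=[B,E,F,G,C,D,H] q_used=1 → run B
t=24: queue=[B,E,F,G,C,D,H] q_used=2 → run B
t=25: queue=[B,E,F,G,C,D,H] q_used=3 → run B
t=26: queue=[E,F,G,C,D,H] q_used=0 → run E
t=27: queue=[E,F,G,C,D,H] q_used=1 → run E
t=28: queue=[E,F,G,C,D,H] q_used=2 → run E
t=29: queue=[E,F,G,C,D,H] q_used=3 → run E
t=30: queue=[F,G,C,D,H,E] q_used=0 → run F
t=31: queue=[F,G,C,D,H,E] q_used=1 → run F
t=32: queue=[F,G,C,D,H,E] q_used=2 → run F
t=33: queue=[F,G,C,D,H,E] q_used=3 → run F
t=34: queue=[G,C,D,H,E,F] q_used=0 → run G
t=35: queue=[G,C,D,H,E,F] q_used=1 → run G
t=36: queue=[C,D,H,E,F] q_used=0 → run C
t=37: queue=[C,D,H,E,F] q_used=1 → run C
t=38: queue=[C,D,H,E,F] q_used=2 → run C
t=39: queue=[D,H,E,F] q_used=0 → run D
t=40: queue=[D,H,E,F] q_used=1 → run D
t=41: queue=[H,E,F] q_used=0 → run H
t=42: queue=[H,E,F] q_used=1 → run H
t=43: queue=[H,E,F] q_used=2 → run H
t=44: queue=[E,F] q_used=0 → run E
t=45: queue=[E,F] q_used=1 → run E
t=46: queue=[E,F] q_used=2 → run E
t=47: queue=[E,F] q_used=3 → run E
t=48: queue=[F] q_used=0 → run F
t=49: queue=[F] q_used=1 → run F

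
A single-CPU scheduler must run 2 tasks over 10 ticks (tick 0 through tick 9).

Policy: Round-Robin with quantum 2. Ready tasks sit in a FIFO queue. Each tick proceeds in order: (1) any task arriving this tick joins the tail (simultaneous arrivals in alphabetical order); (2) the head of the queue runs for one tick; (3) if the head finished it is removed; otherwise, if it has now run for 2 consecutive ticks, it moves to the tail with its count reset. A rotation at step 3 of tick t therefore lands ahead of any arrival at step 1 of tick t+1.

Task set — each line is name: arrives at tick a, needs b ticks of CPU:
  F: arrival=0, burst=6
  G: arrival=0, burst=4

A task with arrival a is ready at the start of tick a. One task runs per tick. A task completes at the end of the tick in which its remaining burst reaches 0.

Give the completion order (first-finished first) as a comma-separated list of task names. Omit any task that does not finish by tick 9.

t=0: queue=[F,G] q_used=0 → run F
t=1: queue=[F,G] q_used=1 → run F
t=2: queue=[G,F] q_used=0 → run G
t=3: queue=[G,F] q_used=1 → run G
t=4: queue=[F,G] q_used=0 → run F
t=5: queue=[F,G] q_used=1 → run F
t=6: queue=[G,F] q_used=0 → run G
t=7: queue=[G,F] q_used=1 → run G
t=8: queue=[F] q_used=0 → run F
t=9: queue=[F] q_used=1 → run F

completion order = G, F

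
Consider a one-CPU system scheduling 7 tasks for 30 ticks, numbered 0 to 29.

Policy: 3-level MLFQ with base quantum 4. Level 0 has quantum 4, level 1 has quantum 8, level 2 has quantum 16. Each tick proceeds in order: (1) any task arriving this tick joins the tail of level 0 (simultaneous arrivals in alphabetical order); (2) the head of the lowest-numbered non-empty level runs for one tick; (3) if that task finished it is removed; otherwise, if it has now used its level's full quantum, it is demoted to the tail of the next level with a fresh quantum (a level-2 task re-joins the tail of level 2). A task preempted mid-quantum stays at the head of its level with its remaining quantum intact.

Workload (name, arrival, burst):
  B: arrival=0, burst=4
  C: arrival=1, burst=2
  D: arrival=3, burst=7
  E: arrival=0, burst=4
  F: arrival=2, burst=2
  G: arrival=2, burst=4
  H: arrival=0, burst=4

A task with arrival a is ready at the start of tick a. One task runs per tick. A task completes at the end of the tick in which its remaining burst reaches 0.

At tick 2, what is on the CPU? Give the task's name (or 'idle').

running at tick 2 = B

t=0: L0/L1/L2 = BEH/-/- → run B
t=1: L0/L1/L2 = BEHC/-/- → run B
t=2: L0/L1/L2 = BEHCFG/-/- → run B
t=3: L0/L1/L2 = BEHCFGD/-/- → run B
t=4: L0/L1/L2 = EHCFGD/-/- → run E
t=5: L0/L1/L2 = EHCFGD/-/- → run E
t=6: L0/L1/L2 = EHCFGD/-/- → run E
t=7: L0/L1/L2 = EHCFGD/-/- → run E
t=8: L0/L1/L2 = HCFGD/-/- → run H
t=9: L0/L1/L2 = HCFGD/-/- → run H
t=10: L0/L1/L2 = HCFGD/-/- → run H
t=11: L0/L1/L2 = HCFGD/-/- → run H
t=12: L0/L1/L2 = CFGD/-/- → run C
t=13: L0/L1/L2 = CFGD/-/- → run C
t=14: L0/L1/L2 = FGD/-/- → run F
t=15: L0/L1/L2 = FGD/-/- → run F
t=16: L0/L1/L2 = GD/-/- → run G
t=17: L0/L1/L2 = GD/-/- → run G
t=18: L0/L1/L2 = GD/-/- → run G
t=19: L0/L1/L2 = GD/-/- → run G
t=20: L0/L1/L2 = D/-/- → run D
t=21: L0/L1/L2 = D/-/- → run D
t=22: L0/L1/L2 = D/-/- → run D
t=23: L0/L1/L2 = D/-/- → run D
t=24: L0/L1/L2 = -/D/- → run D
t=25: L0/L1/L2 = -/D/- → run D
t=26: L0/L1/L2 = -/D/- → run D
t=27: (idle)
t=28: (idle)
t=29: (idle)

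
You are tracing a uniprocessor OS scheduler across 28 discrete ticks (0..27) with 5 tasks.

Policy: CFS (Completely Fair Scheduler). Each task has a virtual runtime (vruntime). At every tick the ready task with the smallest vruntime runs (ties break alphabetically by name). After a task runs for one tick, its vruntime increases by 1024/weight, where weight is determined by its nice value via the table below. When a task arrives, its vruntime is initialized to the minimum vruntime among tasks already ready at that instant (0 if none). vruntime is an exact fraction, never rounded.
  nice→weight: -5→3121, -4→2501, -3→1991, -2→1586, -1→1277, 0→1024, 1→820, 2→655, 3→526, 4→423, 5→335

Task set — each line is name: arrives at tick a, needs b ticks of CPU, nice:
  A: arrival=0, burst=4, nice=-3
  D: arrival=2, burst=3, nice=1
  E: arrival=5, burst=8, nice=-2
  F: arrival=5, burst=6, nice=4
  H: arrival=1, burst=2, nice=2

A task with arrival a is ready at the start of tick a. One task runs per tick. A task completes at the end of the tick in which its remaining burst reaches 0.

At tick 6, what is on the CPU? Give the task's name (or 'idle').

running at tick 6 = E

t=0: vr[A=0] → run A
t=1: vr[A=1024/1991 H=1024/1991] → run A
t=2: vr[A=2048/1991 D=1024/1991 H=1024/1991] → run D
t=3: vr[A=2048/1991 D=719616/408155 H=1024/1991] → run H
t=4: vr[A=2048/1991 D=719616/408155 H=2709504/1304105] → run A
t=5: vr[A=3072/1991 D=719616/408155 E=3072/1991 F=3072/1991 H=2709504/1304105] → run A
t=6: vr[D=719616/408155 E=3072/1991 F=3072/1991 H=2709504/1304105] → run E
t=7: vr[D=719616/408155 E=3455488/1578863 F=3072/1991 H=2709504/1304105] → run F
t=8: vr[D=719616/408155 E=3455488/1578863 F=3338240/842193 H=2709504/1304105] → run D
t=9: vr[D=1229312/408155 E=3455488/1578863 F=3338240/842193 H=2709504/1304105] → run H
t=10: vr[D=1229312/408155 E=3455488/1578863 F=3338240/842193] → run E
t=11: vr[D=1229312/408155 E=4474880/1578863 F=3338240/842193] → run E
t=12: vr[D=1229312/408155 E=5494272/1578863 F=3338240/842193] → run D
t=13: vr[E=5494272/1578863 F=3338240/842193] → run E
t=14: vr[E=6513664/1578863 F=3338240/842193] → run F
t=15: vr[E=6513664/1578863 F=5377024/842193] → run E
t=16: vr[E=7533056/1578863 F=5377024/842193] → run E
t=17: vr[E=8552448/1578863 F=5377024/842193] → run E
t=18: vr[E=9571840/1578863 F=5377024/842193] → run E
t=19: vr[F=5377024/842193] → run F
t=20: vr[F=2471936/280731] → run F
t=21: vr[F=9454592/842193] → run F
t=22: vr[F=11493376/842193] → run F
t=23: (idle)
t=24: (idle)
t=25: (idle)
t=26: (idle)
t=27: (idle)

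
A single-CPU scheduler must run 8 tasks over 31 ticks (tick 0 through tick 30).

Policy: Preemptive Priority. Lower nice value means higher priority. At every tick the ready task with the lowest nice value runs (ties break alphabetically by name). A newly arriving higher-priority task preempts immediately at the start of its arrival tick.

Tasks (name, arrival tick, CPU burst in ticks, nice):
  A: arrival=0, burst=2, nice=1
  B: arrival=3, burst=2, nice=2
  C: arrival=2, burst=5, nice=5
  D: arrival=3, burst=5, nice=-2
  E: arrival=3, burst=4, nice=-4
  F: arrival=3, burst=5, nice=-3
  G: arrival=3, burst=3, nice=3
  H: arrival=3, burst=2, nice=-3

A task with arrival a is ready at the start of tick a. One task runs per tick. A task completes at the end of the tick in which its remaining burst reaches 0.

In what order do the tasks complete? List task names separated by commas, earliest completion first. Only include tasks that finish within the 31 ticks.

t=0: ready={A} → run A
t=1: ready={A} → run A
t=2: ready={C} → run C
t=3: ready={B,C,D,E,F,G,H} → run E
t=4: ready={B,C,D,E,F,G,H} → run E
t=5: ready={B,C,D,E,F,G,H} → run E
t=6: ready={B,C,D,E,F,G,H} → run E
t=7: ready={B,C,D,F,G,H} → run F
t=8: ready={B,C,D,F,G,H} → run F
t=9: ready={B,C,D,F,G,H} → run F
t=10: ready={B,C,D,F,G,H} → run F
t=11: ready={B,C,D,F,G,H} → run F
t=12: ready={B,C,D,G,H} → run H
t=13: ready={B,C,D,G,H} → run H
t=14: ready={B,C,D,G} → run D
t=15: ready={B,C,D,G} → run D
t=16: ready={B,C,D,G} → run D
t=17: ready={B,C,D,G} → run D
t=18: ready={B,C,D,G} → run D
t=19: ready={B,C,G} → run B
t=20: ready={B,C,G} → run B
t=21: ready={C,G} → run G
t=22: ready={C,G} → run G
t=23: ready={C,G} → run G
t=24: ready={C} → run C
t=25: ready={C} → run C
t=26: ready={C} → run C
t=27: ready={C} → run C
t=28: (idle)
t=29: (idle)
t=30: (idle)

completion order = A, E, F, H, D, B, G, C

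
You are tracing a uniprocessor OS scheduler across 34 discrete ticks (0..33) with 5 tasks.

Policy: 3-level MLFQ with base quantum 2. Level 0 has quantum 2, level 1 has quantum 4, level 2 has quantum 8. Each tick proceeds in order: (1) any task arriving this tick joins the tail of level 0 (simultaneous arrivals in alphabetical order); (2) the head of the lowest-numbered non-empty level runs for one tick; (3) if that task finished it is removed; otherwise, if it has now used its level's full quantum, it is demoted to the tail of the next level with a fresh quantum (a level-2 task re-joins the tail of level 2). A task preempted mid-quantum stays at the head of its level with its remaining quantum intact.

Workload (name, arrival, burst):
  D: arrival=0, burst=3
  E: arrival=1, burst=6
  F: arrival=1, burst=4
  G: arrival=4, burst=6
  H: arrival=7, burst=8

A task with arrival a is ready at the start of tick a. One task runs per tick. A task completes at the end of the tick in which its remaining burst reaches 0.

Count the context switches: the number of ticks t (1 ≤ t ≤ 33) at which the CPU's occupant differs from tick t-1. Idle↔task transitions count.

t=0: L0/L1/L2 = D/-/- → run D
t=1: L0/L1/L2 = DEF/-/- → run D
t=2: L0/L1/L2 = EF/D/- → run E
t=3: L0/L1/L2 = EF/D/- → run E
t=4: L0/L1/L2 = FG/DE/- → run F
t=5: L0/L1/L2 = FG/DE/- → run F
t=6: L0/L1/L2 = G/DEF/- → run G
t=7: L0/L1/L2 = GH/DEF/- → run G
t=8: L0/L1/L2 = H/DEFG/- → run H
t=9: L0/L1/L2 = H/DEFG/- → run H
t=10: L0/L1/L2 = -/DEFGH/- → run D
t=11: L0/L1/L2 = -/EFGH/- → run E
t=12: L0/L1/L2 = -/EFGH/- → run E
t=13: L0/L1/L2 = -/EFGH/- → run E
t=14: L0/L1/L2 = -/EFGH/- → run E
t=15: L0/L1/L2 = -/FGH/- → run F
t=16: L0/L1/L2 = -/FGH/- → run F
t=17: L0/L1/L2 = -/GH/- → run G
t=18: L0/L1/L2 = -/GH/- → run G
t=19: L0/L1/L2 = -/GH/- → run G
t=20: L0/L1/L2 = -/GH/- → run G
t=21: L0/L1/L2 = -/H/- → run H
t=22: L0/L1/L2 = -/H/- → run H
t=23: L0/L1/L2 = -/H/- → run H
t=24: L0/L1/L2 = -/H/- → run H
t=25: L0/L1/L2 = -/-/H → run H
t=26: L0/L1/L2 = -/-/H → run H
t=27: (idle)
t=28: (idle)
t=29: (idle)
t=30: (idle)
t=31: (idle)
t=32: (idle)
t=33: (idle)

context switches = 10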